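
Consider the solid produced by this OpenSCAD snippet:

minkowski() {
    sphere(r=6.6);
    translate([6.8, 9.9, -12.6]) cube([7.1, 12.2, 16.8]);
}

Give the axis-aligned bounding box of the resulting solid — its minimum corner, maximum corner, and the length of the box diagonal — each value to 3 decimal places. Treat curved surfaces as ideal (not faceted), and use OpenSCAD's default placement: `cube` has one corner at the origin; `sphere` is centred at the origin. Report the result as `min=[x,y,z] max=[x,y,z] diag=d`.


A = translate([6.8, 9.9, -12.6]) cube([7.1, 12.2, 16.8]) → bbox [6.8,9.9,-12.6] .. [13.9,22.1,4.2]
B = sphere(r=6.6) → bbox [-6.6,-6.6,-6.6] .. [6.6,6.6,6.6]
lo = A.lo+B.lo = [6.8-6.6, 9.9-6.6, -12.6-6.6] = [0.200,3.300,-19.200]
hi = A.hi+B.hi = [13.9+6.6, 22.1+6.6, 4.2+6.6] = [20.500,28.700,10.800]
diag = √(20.3²+25.4²+30²) = √1957.25 = 44.241

min=[0.200,3.300,-19.200] max=[20.500,28.700,10.800] diag=44.241


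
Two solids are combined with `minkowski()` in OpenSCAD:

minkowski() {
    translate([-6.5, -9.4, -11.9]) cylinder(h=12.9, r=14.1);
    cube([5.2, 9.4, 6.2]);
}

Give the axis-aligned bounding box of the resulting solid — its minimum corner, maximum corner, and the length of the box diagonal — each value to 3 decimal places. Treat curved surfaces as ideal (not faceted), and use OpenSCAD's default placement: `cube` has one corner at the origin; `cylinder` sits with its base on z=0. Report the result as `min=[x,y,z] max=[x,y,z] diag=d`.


min=[-20.600,-23.500,-11.900] max=[12.800,14.100,7.200] diag=53.797

A = translate([-6.5, -9.4, -11.9]) cylinder(h=12.9, r=14.1) → bbox [-20.6,-23.5,-11.9] .. [7.6,4.7,1]
B = cube([5.2, 9.4, 6.2]) → bbox [0,0,0] .. [5.2,9.4,6.2]
lo = A.lo+B.lo = [-20.6+0, -23.5+0, -11.9+0] = [-20.600,-23.500,-11.900]
hi = A.hi+B.hi = [7.6+5.2, 4.7+9.4, 1+6.2] = [12.800,14.100,7.200]
diag = √(33.4²+37.6²+19.1²) = √2894.13 = 53.797


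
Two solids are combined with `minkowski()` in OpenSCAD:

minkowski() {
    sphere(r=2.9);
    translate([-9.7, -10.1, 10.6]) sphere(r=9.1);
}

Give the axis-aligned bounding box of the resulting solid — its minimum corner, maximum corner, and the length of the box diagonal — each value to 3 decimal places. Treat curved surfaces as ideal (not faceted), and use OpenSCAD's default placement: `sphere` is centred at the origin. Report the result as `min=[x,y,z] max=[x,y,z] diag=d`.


min=[-21.700,-22.100,-1.400] max=[2.300,1.900,22.600] diag=41.569

A = translate([-9.7, -10.1, 10.6]) sphere(r=9.1) → bbox [-18.8,-19.2,1.5] .. [-0.6,-1,19.7]
B = sphere(r=2.9) → bbox [-2.9,-2.9,-2.9] .. [2.9,2.9,2.9]
lo = A.lo+B.lo = [-18.8-2.9, -19.2-2.9, 1.5-2.9] = [-21.700,-22.100,-1.400]
hi = A.hi+B.hi = [-0.6+2.9, -1+2.9, 19.7+2.9] = [2.300,1.900,22.600]
diag = √(24²+24²+24²) = √1728 = 41.569


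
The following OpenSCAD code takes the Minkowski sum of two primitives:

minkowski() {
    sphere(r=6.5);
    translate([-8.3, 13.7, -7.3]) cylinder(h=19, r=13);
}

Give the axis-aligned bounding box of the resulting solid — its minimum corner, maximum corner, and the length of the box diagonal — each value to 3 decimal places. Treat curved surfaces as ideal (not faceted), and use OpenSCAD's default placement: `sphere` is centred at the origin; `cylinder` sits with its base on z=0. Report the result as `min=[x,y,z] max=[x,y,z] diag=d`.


A = translate([-8.3, 13.7, -7.3]) cylinder(h=19, r=13) → bbox [-21.3,0.7,-7.3] .. [4.7,26.7,11.7]
B = sphere(r=6.5) → bbox [-6.5,-6.5,-6.5] .. [6.5,6.5,6.5]
lo = A.lo+B.lo = [-21.3-6.5, 0.7-6.5, -7.3-6.5] = [-27.800,-5.800,-13.800]
hi = A.hi+B.hi = [4.7+6.5, 26.7+6.5, 11.7+6.5] = [11.200,33.200,18.200]
diag = √(39²+39²+32²) = √4066 = 63.765

min=[-27.800,-5.800,-13.800] max=[11.200,33.200,18.200] diag=63.765


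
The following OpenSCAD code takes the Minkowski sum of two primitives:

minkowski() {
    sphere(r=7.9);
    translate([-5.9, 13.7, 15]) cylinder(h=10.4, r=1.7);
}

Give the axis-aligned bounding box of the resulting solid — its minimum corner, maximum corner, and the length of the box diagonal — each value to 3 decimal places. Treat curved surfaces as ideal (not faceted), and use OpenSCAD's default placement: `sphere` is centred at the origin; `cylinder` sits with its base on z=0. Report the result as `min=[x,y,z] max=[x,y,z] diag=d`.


A = translate([-5.9, 13.7, 15]) cylinder(h=10.4, r=1.7) → bbox [-7.6,12,15] .. [-4.2,15.4,25.4]
B = sphere(r=7.9) → bbox [-7.9,-7.9,-7.9] .. [7.9,7.9,7.9]
lo = A.lo+B.lo = [-7.6-7.9, 12-7.9, 15-7.9] = [-15.500,4.100,7.100]
hi = A.hi+B.hi = [-4.2+7.9, 15.4+7.9, 25.4+7.9] = [3.700,23.300,33.300]
diag = √(19.2²+19.2²+26.2²) = √1423.72 = 37.732

min=[-15.500,4.100,7.100] max=[3.700,23.300,33.300] diag=37.732


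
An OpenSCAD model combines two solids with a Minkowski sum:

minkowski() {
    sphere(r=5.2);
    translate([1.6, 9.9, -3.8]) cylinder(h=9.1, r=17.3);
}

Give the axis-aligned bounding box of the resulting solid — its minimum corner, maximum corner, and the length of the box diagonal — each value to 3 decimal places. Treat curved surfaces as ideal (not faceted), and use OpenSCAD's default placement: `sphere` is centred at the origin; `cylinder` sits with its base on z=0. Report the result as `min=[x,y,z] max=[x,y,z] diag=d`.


min=[-20.900,-12.600,-9.000] max=[24.100,32.400,10.500] diag=66.560

A = translate([1.6, 9.9, -3.8]) cylinder(h=9.1, r=17.3) → bbox [-15.7,-7.4,-3.8] .. [18.9,27.2,5.3]
B = sphere(r=5.2) → bbox [-5.2,-5.2,-5.2] .. [5.2,5.2,5.2]
lo = A.lo+B.lo = [-15.7-5.2, -7.4-5.2, -3.8-5.2] = [-20.900,-12.600,-9.000]
hi = A.hi+B.hi = [18.9+5.2, 27.2+5.2, 5.3+5.2] = [24.100,32.400,10.500]
diag = √(45²+45²+19.5²) = √4430.25 = 66.560


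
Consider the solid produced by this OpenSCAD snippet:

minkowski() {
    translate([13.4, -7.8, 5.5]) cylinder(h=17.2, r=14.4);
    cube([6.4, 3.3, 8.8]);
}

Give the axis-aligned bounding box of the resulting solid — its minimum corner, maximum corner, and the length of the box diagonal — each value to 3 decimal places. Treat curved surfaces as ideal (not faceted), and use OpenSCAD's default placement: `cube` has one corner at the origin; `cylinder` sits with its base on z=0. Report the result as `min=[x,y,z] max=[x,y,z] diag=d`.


min=[-1.000,-22.200,5.500] max=[34.200,9.900,31.500] diag=54.272

A = translate([13.4, -7.8, 5.5]) cylinder(h=17.2, r=14.4) → bbox [-1,-22.2,5.5] .. [27.8,6.6,22.7]
B = cube([6.4, 3.3, 8.8]) → bbox [0,0,0] .. [6.4,3.3,8.8]
lo = A.lo+B.lo = [-1+0, -22.2+0, 5.5+0] = [-1.000,-22.200,5.500]
hi = A.hi+B.hi = [27.8+6.4, 6.6+3.3, 22.7+8.8] = [34.200,9.900,31.500]
diag = √(35.2²+32.1²+26²) = √2945.45 = 54.272


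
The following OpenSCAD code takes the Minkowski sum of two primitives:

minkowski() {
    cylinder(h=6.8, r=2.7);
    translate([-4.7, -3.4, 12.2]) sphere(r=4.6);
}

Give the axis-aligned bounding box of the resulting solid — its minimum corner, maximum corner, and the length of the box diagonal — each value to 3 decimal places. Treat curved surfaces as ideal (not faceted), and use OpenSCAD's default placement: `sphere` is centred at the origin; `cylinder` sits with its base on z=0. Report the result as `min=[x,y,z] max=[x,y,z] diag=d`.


min=[-12.000,-10.700,7.600] max=[2.600,3.900,23.600] diag=26.121

A = translate([-4.7, -3.4, 12.2]) sphere(r=4.6) → bbox [-9.3,-8,7.6] .. [-0.1,1.2,16.8]
B = cylinder(h=6.8, r=2.7) → bbox [-2.7,-2.7,0] .. [2.7,2.7,6.8]
lo = A.lo+B.lo = [-9.3-2.7, -8-2.7, 7.6+0] = [-12.000,-10.700,7.600]
hi = A.hi+B.hi = [-0.1+2.7, 1.2+2.7, 16.8+6.8] = [2.600,3.900,23.600]
diag = √(14.6²+14.6²+16²) = √682.32 = 26.121


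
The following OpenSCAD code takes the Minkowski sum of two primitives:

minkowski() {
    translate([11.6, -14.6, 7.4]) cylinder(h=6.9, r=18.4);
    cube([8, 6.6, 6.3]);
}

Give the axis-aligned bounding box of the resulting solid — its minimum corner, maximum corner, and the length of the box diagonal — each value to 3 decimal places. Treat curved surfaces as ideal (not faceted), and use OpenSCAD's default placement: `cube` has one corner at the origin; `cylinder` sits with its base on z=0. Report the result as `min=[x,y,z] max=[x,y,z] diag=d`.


min=[-6.800,-33.000,7.400] max=[38.000,10.400,20.600] diag=63.756

A = translate([11.6, -14.6, 7.4]) cylinder(h=6.9, r=18.4) → bbox [-6.8,-33,7.4] .. [30,3.8,14.3]
B = cube([8, 6.6, 6.3]) → bbox [0,0,0] .. [8,6.6,6.3]
lo = A.lo+B.lo = [-6.8+0, -33+0, 7.4+0] = [-6.800,-33.000,7.400]
hi = A.hi+B.hi = [30+8, 3.8+6.6, 14.3+6.3] = [38.000,10.400,20.600]
diag = √(44.8²+43.4²+13.2²) = √4064.84 = 63.756


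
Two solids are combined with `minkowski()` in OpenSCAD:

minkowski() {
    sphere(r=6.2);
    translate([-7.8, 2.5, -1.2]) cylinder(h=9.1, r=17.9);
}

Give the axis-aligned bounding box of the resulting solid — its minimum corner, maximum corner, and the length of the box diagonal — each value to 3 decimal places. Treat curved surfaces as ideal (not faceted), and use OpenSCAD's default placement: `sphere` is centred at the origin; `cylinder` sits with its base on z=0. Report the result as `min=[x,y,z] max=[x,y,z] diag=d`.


A = translate([-7.8, 2.5, -1.2]) cylinder(h=9.1, r=17.9) → bbox [-25.7,-15.4,-1.2] .. [10.1,20.4,7.9]
B = sphere(r=6.2) → bbox [-6.2,-6.2,-6.2] .. [6.2,6.2,6.2]
lo = A.lo+B.lo = [-25.7-6.2, -15.4-6.2, -1.2-6.2] = [-31.900,-21.600,-7.400]
hi = A.hi+B.hi = [10.1+6.2, 20.4+6.2, 7.9+6.2] = [16.300,26.600,14.100]
diag = √(48.2²+48.2²+21.5²) = √5108.73 = 71.475

min=[-31.900,-21.600,-7.400] max=[16.300,26.600,14.100] diag=71.475


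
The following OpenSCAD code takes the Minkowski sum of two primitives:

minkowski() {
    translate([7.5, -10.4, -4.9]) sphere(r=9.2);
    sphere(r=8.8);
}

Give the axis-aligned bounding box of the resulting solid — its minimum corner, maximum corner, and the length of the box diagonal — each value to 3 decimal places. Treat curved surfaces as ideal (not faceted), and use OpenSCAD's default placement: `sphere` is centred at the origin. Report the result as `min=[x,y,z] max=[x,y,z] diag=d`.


A = translate([7.5, -10.4, -4.9]) sphere(r=9.2) → bbox [-1.7,-19.6,-14.1] .. [16.7,-1.2,4.3]
B = sphere(r=8.8) → bbox [-8.8,-8.8,-8.8] .. [8.8,8.8,8.8]
lo = A.lo+B.lo = [-1.7-8.8, -19.6-8.8, -14.1-8.8] = [-10.500,-28.400,-22.900]
hi = A.hi+B.hi = [16.7+8.8, -1.2+8.8, 4.3+8.8] = [25.500,7.600,13.100]
diag = √(36²+36²+36²) = √3888 = 62.354

min=[-10.500,-28.400,-22.900] max=[25.500,7.600,13.100] diag=62.354


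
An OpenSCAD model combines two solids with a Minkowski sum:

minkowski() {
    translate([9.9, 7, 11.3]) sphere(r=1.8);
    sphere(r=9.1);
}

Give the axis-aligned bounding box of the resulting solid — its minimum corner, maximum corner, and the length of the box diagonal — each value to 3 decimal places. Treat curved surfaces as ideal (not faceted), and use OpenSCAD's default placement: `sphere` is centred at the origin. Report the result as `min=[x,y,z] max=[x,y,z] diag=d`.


A = translate([9.9, 7, 11.3]) sphere(r=1.8) → bbox [8.1,5.2,9.5] .. [11.7,8.8,13.1]
B = sphere(r=9.1) → bbox [-9.1,-9.1,-9.1] .. [9.1,9.1,9.1]
lo = A.lo+B.lo = [8.1-9.1, 5.2-9.1, 9.5-9.1] = [-1.000,-3.900,0.400]
hi = A.hi+B.hi = [11.7+9.1, 8.8+9.1, 13.1+9.1] = [20.800,17.900,22.200]
diag = √(21.8²+21.8²+21.8²) = √1425.72 = 37.759

min=[-1.000,-3.900,0.400] max=[20.800,17.900,22.200] diag=37.759


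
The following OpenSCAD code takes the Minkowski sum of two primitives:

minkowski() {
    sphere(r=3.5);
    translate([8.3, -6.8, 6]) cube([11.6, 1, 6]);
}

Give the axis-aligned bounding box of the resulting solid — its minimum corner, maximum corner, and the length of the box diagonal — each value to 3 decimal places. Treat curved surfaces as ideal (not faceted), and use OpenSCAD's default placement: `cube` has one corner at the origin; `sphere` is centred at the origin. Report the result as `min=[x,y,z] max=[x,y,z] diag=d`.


A = translate([8.3, -6.8, 6]) cube([11.6, 1, 6]) → bbox [8.3,-6.8,6] .. [19.9,-5.8,12]
B = sphere(r=3.5) → bbox [-3.5,-3.5,-3.5] .. [3.5,3.5,3.5]
lo = A.lo+B.lo = [8.3-3.5, -6.8-3.5, 6-3.5] = [4.800,-10.300,2.500]
hi = A.hi+B.hi = [19.9+3.5, -5.8+3.5, 12+3.5] = [23.400,-2.300,15.500]
diag = √(18.6²+8²+13²) = √578.96 = 24.062

min=[4.800,-10.300,2.500] max=[23.400,-2.300,15.500] diag=24.062


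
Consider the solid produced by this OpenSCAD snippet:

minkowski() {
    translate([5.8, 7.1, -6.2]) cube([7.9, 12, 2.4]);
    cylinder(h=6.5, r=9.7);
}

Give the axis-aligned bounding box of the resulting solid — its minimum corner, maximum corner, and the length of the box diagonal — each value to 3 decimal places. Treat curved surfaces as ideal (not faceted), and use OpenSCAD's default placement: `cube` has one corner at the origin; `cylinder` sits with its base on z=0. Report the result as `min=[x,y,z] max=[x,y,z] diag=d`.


A = translate([5.8, 7.1, -6.2]) cube([7.9, 12, 2.4]) → bbox [5.8,7.1,-6.2] .. [13.7,19.1,-3.8]
B = cylinder(h=6.5, r=9.7) → bbox [-9.7,-9.7,0] .. [9.7,9.7,6.5]
lo = A.lo+B.lo = [5.8-9.7, 7.1-9.7, -6.2+0] = [-3.900,-2.600,-6.200]
hi = A.hi+B.hi = [13.7+9.7, 19.1+9.7, -3.8+6.5] = [23.400,28.800,2.700]
diag = √(27.3²+31.4²+8.9²) = √1810.46 = 42.550

min=[-3.900,-2.600,-6.200] max=[23.400,28.800,2.700] diag=42.550


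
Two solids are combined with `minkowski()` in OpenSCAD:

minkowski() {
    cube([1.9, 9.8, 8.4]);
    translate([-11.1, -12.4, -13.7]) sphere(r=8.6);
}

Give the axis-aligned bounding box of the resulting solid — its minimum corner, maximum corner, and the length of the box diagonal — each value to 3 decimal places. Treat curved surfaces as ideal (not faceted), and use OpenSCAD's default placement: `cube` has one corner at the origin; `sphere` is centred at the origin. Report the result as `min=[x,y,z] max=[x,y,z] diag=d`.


min=[-19.700,-21.000,-22.300] max=[-0.600,6.000,3.300] diag=41.823

A = translate([-11.1, -12.4, -13.7]) sphere(r=8.6) → bbox [-19.7,-21,-22.3] .. [-2.5,-3.8,-5.1]
B = cube([1.9, 9.8, 8.4]) → bbox [0,0,0] .. [1.9,9.8,8.4]
lo = A.lo+B.lo = [-19.7+0, -21+0, -22.3+0] = [-19.700,-21.000,-22.300]
hi = A.hi+B.hi = [-2.5+1.9, -3.8+9.8, -5.1+8.4] = [-0.600,6.000,3.300]
diag = √(19.1²+27²+25.6²) = √1749.17 = 41.823


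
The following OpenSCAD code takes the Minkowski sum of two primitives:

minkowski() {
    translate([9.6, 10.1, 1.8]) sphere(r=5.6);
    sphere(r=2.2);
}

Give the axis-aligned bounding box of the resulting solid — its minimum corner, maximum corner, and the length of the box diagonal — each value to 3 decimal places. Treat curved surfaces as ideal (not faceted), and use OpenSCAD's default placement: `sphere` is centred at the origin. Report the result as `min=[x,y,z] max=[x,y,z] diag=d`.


A = translate([9.6, 10.1, 1.8]) sphere(r=5.6) → bbox [4,4.5,-3.8] .. [15.2,15.7,7.4]
B = sphere(r=2.2) → bbox [-2.2,-2.2,-2.2] .. [2.2,2.2,2.2]
lo = A.lo+B.lo = [4-2.2, 4.5-2.2, -3.8-2.2] = [1.800,2.300,-6.000]
hi = A.hi+B.hi = [15.2+2.2, 15.7+2.2, 7.4+2.2] = [17.400,17.900,9.600]
diag = √(15.6²+15.6²+15.6²) = √730.08 = 27.020

min=[1.800,2.300,-6.000] max=[17.400,17.900,9.600] diag=27.020


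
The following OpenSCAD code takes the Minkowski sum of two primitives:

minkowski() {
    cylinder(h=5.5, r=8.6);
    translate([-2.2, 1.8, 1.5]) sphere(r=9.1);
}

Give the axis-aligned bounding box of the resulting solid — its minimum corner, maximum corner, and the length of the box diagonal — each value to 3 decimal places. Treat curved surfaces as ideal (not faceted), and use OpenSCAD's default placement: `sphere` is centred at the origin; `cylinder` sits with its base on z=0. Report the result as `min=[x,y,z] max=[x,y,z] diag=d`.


A = translate([-2.2, 1.8, 1.5]) sphere(r=9.1) → bbox [-11.3,-7.3,-7.6] .. [6.9,10.9,10.6]
B = cylinder(h=5.5, r=8.6) → bbox [-8.6,-8.6,0] .. [8.6,8.6,5.5]
lo = A.lo+B.lo = [-11.3-8.6, -7.3-8.6, -7.6+0] = [-19.900,-15.900,-7.600]
hi = A.hi+B.hi = [6.9+8.6, 10.9+8.6, 10.6+5.5] = [15.500,19.500,16.100]
diag = √(35.4²+35.4²+23.7²) = √3068.01 = 55.390

min=[-19.900,-15.900,-7.600] max=[15.500,19.500,16.100] diag=55.390


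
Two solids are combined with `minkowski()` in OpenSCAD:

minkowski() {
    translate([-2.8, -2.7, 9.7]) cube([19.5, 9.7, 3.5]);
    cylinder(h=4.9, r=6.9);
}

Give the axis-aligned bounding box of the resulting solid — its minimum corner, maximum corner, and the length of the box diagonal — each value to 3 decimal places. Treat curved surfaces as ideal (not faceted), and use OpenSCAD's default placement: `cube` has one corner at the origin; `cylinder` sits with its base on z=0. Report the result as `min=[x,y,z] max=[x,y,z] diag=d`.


min=[-9.700,-9.600,9.700] max=[23.600,13.900,18.100] diag=41.614

A = translate([-2.8, -2.7, 9.7]) cube([19.5, 9.7, 3.5]) → bbox [-2.8,-2.7,9.7] .. [16.7,7,13.2]
B = cylinder(h=4.9, r=6.9) → bbox [-6.9,-6.9,0] .. [6.9,6.9,4.9]
lo = A.lo+B.lo = [-2.8-6.9, -2.7-6.9, 9.7+0] = [-9.700,-9.600,9.700]
hi = A.hi+B.hi = [16.7+6.9, 7+6.9, 13.2+4.9] = [23.600,13.900,18.100]
diag = √(33.3²+23.5²+8.4²) = √1731.7 = 41.614


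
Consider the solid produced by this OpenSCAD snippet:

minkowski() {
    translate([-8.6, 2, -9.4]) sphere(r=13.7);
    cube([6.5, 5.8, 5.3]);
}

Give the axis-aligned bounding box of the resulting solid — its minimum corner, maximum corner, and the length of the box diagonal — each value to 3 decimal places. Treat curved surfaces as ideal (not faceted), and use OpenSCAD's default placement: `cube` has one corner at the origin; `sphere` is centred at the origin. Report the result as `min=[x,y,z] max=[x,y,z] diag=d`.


min=[-22.300,-11.700,-23.100] max=[11.600,21.500,9.600] diag=57.626

A = translate([-8.6, 2, -9.4]) sphere(r=13.7) → bbox [-22.3,-11.7,-23.1] .. [5.1,15.7,4.3]
B = cube([6.5, 5.8, 5.3]) → bbox [0,0,0] .. [6.5,5.8,5.3]
lo = A.lo+B.lo = [-22.3+0, -11.7+0, -23.1+0] = [-22.300,-11.700,-23.100]
hi = A.hi+B.hi = [5.1+6.5, 15.7+5.8, 4.3+5.3] = [11.600,21.500,9.600]
diag = √(33.9²+33.2²+32.7²) = √3320.74 = 57.626


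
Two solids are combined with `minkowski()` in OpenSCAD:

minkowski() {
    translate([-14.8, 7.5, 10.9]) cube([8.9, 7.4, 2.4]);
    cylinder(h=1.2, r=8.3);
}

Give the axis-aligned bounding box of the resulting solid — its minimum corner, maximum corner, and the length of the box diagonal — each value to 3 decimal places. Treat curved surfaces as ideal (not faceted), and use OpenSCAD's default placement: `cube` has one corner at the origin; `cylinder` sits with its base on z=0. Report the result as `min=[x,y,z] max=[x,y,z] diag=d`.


min=[-23.100,-0.800,10.900] max=[2.400,23.200,14.500] diag=35.202

A = translate([-14.8, 7.5, 10.9]) cube([8.9, 7.4, 2.4]) → bbox [-14.8,7.5,10.9] .. [-5.9,14.9,13.3]
B = cylinder(h=1.2, r=8.3) → bbox [-8.3,-8.3,0] .. [8.3,8.3,1.2]
lo = A.lo+B.lo = [-14.8-8.3, 7.5-8.3, 10.9+0] = [-23.100,-0.800,10.900]
hi = A.hi+B.hi = [-5.9+8.3, 14.9+8.3, 13.3+1.2] = [2.400,23.200,14.500]
diag = √(25.5²+24²+3.6²) = √1239.21 = 35.202


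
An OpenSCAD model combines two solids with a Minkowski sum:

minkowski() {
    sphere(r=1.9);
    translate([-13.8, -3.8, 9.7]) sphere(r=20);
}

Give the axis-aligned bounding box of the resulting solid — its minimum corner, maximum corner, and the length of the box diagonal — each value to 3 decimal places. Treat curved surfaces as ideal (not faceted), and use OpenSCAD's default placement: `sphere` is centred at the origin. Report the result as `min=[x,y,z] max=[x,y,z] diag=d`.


min=[-35.700,-25.700,-12.200] max=[8.100,18.100,31.600] diag=75.864

A = translate([-13.8, -3.8, 9.7]) sphere(r=20) → bbox [-33.8,-23.8,-10.3] .. [6.2,16.2,29.7]
B = sphere(r=1.9) → bbox [-1.9,-1.9,-1.9] .. [1.9,1.9,1.9]
lo = A.lo+B.lo = [-33.8-1.9, -23.8-1.9, -10.3-1.9] = [-35.700,-25.700,-12.200]
hi = A.hi+B.hi = [6.2+1.9, 16.2+1.9, 29.7+1.9] = [8.100,18.100,31.600]
diag = √(43.8²+43.8²+43.8²) = √5755.32 = 75.864


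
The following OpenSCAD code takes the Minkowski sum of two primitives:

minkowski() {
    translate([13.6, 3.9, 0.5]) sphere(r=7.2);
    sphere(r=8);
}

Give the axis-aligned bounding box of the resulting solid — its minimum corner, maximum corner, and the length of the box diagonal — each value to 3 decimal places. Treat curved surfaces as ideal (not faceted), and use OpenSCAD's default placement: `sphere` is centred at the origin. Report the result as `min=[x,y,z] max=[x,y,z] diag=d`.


min=[-1.600,-11.300,-14.700] max=[28.800,19.100,15.700] diag=52.654

A = translate([13.6, 3.9, 0.5]) sphere(r=7.2) → bbox [6.4,-3.3,-6.7] .. [20.8,11.1,7.7]
B = sphere(r=8) → bbox [-8,-8,-8] .. [8,8,8]
lo = A.lo+B.lo = [6.4-8, -3.3-8, -6.7-8] = [-1.600,-11.300,-14.700]
hi = A.hi+B.hi = [20.8+8, 11.1+8, 7.7+8] = [28.800,19.100,15.700]
diag = √(30.4²+30.4²+30.4²) = √2772.48 = 52.654


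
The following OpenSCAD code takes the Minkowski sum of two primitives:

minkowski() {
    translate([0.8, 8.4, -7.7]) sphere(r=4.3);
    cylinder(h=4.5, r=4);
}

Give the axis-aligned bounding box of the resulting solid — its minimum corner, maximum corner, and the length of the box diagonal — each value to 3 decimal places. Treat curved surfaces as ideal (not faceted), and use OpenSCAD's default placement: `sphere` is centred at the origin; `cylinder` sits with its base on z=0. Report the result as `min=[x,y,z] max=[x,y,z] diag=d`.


min=[-7.500,0.100,-12.000] max=[9.100,16.700,1.100] diag=26.884

A = translate([0.8, 8.4, -7.7]) sphere(r=4.3) → bbox [-3.5,4.1,-12] .. [5.1,12.7,-3.4]
B = cylinder(h=4.5, r=4) → bbox [-4,-4,0] .. [4,4,4.5]
lo = A.lo+B.lo = [-3.5-4, 4.1-4, -12+0] = [-7.500,0.100,-12.000]
hi = A.hi+B.hi = [5.1+4, 12.7+4, -3.4+4.5] = [9.100,16.700,1.100]
diag = √(16.6²+16.6²+13.1²) = √722.73 = 26.884


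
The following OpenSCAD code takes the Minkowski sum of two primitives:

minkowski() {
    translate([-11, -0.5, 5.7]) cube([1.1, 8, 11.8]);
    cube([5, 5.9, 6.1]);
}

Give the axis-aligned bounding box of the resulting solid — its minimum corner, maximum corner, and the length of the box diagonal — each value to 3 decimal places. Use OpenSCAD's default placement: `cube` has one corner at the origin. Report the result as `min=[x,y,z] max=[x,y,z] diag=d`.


min=[-11.000,-0.500,5.700] max=[-4.900,13.400,23.600] diag=23.470

A = translate([-11, -0.5, 5.7]) cube([1.1, 8, 11.8]) → bbox [-11,-0.5,5.7] .. [-9.9,7.5,17.5]
B = cube([5, 5.9, 6.1]) → bbox [0,0,0] .. [5,5.9,6.1]
lo = A.lo+B.lo = [-11+0, -0.5+0, 5.7+0] = [-11.000,-0.500,5.700]
hi = A.hi+B.hi = [-9.9+5, 7.5+5.9, 17.5+6.1] = [-4.900,13.400,23.600]
diag = √(6.1²+13.9²+17.9²) = √550.83 = 23.470


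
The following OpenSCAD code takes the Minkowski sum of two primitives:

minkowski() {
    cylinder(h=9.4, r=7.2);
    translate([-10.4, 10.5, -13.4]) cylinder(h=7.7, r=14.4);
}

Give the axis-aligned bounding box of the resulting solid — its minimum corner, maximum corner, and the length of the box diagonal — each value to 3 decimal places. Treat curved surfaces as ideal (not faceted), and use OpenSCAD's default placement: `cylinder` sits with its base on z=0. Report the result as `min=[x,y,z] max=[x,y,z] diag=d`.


min=[-32.000,-11.100,-13.400] max=[11.200,32.100,3.700] diag=63.442

A = translate([-10.4, 10.5, -13.4]) cylinder(h=7.7, r=14.4) → bbox [-24.8,-3.9,-13.4] .. [4,24.9,-5.7]
B = cylinder(h=9.4, r=7.2) → bbox [-7.2,-7.2,0] .. [7.2,7.2,9.4]
lo = A.lo+B.lo = [-24.8-7.2, -3.9-7.2, -13.4+0] = [-32.000,-11.100,-13.400]
hi = A.hi+B.hi = [4+7.2, 24.9+7.2, -5.7+9.4] = [11.200,32.100,3.700]
diag = √(43.2²+43.2²+17.1²) = √4024.89 = 63.442


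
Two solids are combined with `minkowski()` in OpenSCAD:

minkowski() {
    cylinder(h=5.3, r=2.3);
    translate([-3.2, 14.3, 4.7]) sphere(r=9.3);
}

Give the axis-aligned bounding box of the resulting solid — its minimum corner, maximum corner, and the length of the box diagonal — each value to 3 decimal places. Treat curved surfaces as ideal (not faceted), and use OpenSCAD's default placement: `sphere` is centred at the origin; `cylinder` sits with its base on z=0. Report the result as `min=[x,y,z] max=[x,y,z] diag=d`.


min=[-14.800,2.700,-4.600] max=[8.400,25.900,19.300] diag=40.592

A = translate([-3.2, 14.3, 4.7]) sphere(r=9.3) → bbox [-12.5,5,-4.6] .. [6.1,23.6,14]
B = cylinder(h=5.3, r=2.3) → bbox [-2.3,-2.3,0] .. [2.3,2.3,5.3]
lo = A.lo+B.lo = [-12.5-2.3, 5-2.3, -4.6+0] = [-14.800,2.700,-4.600]
hi = A.hi+B.hi = [6.1+2.3, 23.6+2.3, 14+5.3] = [8.400,25.900,19.300]
diag = √(23.2²+23.2²+23.9²) = √1647.69 = 40.592


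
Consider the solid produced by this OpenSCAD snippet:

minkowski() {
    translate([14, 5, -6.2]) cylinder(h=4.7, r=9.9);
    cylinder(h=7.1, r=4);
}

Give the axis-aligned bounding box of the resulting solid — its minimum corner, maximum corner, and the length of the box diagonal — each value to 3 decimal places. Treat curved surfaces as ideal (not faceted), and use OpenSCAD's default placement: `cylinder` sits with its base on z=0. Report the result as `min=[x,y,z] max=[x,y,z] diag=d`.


A = translate([14, 5, -6.2]) cylinder(h=4.7, r=9.9) → bbox [4.1,-4.9,-6.2] .. [23.9,14.9,-1.5]
B = cylinder(h=7.1, r=4) → bbox [-4,-4,0] .. [4,4,7.1]
lo = A.lo+B.lo = [4.1-4, -4.9-4, -6.2+0] = [0.100,-8.900,-6.200]
hi = A.hi+B.hi = [23.9+4, 14.9+4, -1.5+7.1] = [27.900,18.900,5.600]
diag = √(27.8²+27.8²+11.8²) = √1684.92 = 41.048

min=[0.100,-8.900,-6.200] max=[27.900,18.900,5.600] diag=41.048


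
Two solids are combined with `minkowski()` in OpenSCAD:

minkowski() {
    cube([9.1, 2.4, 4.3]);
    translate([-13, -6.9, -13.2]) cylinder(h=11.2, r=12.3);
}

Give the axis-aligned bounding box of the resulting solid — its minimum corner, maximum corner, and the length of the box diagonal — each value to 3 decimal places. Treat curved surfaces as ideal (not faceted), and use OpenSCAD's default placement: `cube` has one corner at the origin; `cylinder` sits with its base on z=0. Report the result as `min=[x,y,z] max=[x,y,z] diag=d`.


min=[-25.300,-19.200,-13.200] max=[8.400,7.800,2.300] diag=45.880

A = translate([-13, -6.9, -13.2]) cylinder(h=11.2, r=12.3) → bbox [-25.3,-19.2,-13.2] .. [-0.7,5.4,-2]
B = cube([9.1, 2.4, 4.3]) → bbox [0,0,0] .. [9.1,2.4,4.3]
lo = A.lo+B.lo = [-25.3+0, -19.2+0, -13.2+0] = [-25.300,-19.200,-13.200]
hi = A.hi+B.hi = [-0.7+9.1, 5.4+2.4, -2+4.3] = [8.400,7.800,2.300]
diag = √(33.7²+27²+15.5²) = √2104.94 = 45.880


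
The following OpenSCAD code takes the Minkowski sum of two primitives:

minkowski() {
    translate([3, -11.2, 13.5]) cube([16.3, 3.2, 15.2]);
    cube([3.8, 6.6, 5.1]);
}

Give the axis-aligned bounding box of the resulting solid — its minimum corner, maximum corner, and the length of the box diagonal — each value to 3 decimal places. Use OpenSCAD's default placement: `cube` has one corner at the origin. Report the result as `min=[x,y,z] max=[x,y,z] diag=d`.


min=[3.000,-11.200,13.500] max=[23.100,-1.400,33.800] diag=30.202

A = translate([3, -11.2, 13.5]) cube([16.3, 3.2, 15.2]) → bbox [3,-11.2,13.5] .. [19.3,-8,28.7]
B = cube([3.8, 6.6, 5.1]) → bbox [0,0,0] .. [3.8,6.6,5.1]
lo = A.lo+B.lo = [3+0, -11.2+0, 13.5+0] = [3.000,-11.200,13.500]
hi = A.hi+B.hi = [19.3+3.8, -8+6.6, 28.7+5.1] = [23.100,-1.400,33.800]
diag = √(20.1²+9.8²+20.3²) = √912.14 = 30.202


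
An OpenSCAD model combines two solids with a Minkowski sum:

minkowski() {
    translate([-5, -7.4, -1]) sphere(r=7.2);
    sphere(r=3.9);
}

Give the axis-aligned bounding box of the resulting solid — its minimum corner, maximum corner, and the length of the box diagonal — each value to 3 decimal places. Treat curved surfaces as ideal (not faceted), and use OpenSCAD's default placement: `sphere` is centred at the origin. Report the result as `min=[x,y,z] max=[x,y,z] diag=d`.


A = translate([-5, -7.4, -1]) sphere(r=7.2) → bbox [-12.2,-14.6,-8.2] .. [2.2,-0.2,6.2]
B = sphere(r=3.9) → bbox [-3.9,-3.9,-3.9] .. [3.9,3.9,3.9]
lo = A.lo+B.lo = [-12.2-3.9, -14.6-3.9, -8.2-3.9] = [-16.100,-18.500,-12.100]
hi = A.hi+B.hi = [2.2+3.9, -0.2+3.9, 6.2+3.9] = [6.100,3.700,10.100]
diag = √(22.2²+22.2²+22.2²) = √1478.52 = 38.452

min=[-16.100,-18.500,-12.100] max=[6.100,3.700,10.100] diag=38.452


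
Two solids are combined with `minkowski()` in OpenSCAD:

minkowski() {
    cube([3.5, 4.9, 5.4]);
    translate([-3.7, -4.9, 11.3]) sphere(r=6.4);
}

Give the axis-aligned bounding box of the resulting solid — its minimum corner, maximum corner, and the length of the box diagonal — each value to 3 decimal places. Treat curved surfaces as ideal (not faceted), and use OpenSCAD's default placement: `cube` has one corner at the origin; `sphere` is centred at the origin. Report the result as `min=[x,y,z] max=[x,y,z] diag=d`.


min=[-10.100,-11.300,4.900] max=[6.200,6.400,23.100] diag=30.170

A = translate([-3.7, -4.9, 11.3]) sphere(r=6.4) → bbox [-10.1,-11.3,4.9] .. [2.7,1.5,17.7]
B = cube([3.5, 4.9, 5.4]) → bbox [0,0,0] .. [3.5,4.9,5.4]
lo = A.lo+B.lo = [-10.1+0, -11.3+0, 4.9+0] = [-10.100,-11.300,4.900]
hi = A.hi+B.hi = [2.7+3.5, 1.5+4.9, 17.7+5.4] = [6.200,6.400,23.100]
diag = √(16.3²+17.7²+18.2²) = √910.22 = 30.170


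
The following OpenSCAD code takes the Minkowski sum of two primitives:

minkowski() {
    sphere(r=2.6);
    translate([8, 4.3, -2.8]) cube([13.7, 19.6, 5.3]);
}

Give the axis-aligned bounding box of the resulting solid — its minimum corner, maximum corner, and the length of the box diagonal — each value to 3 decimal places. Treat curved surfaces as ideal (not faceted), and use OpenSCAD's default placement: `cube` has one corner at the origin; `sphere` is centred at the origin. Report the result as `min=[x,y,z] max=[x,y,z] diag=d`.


min=[5.400,1.700,-5.400] max=[24.300,26.500,5.100] diag=32.901

A = translate([8, 4.3, -2.8]) cube([13.7, 19.6, 5.3]) → bbox [8,4.3,-2.8] .. [21.7,23.9,2.5]
B = sphere(r=2.6) → bbox [-2.6,-2.6,-2.6] .. [2.6,2.6,2.6]
lo = A.lo+B.lo = [8-2.6, 4.3-2.6, -2.8-2.6] = [5.400,1.700,-5.400]
hi = A.hi+B.hi = [21.7+2.6, 23.9+2.6, 2.5+2.6] = [24.300,26.500,5.100]
diag = √(18.9²+24.8²+10.5²) = √1082.5 = 32.901


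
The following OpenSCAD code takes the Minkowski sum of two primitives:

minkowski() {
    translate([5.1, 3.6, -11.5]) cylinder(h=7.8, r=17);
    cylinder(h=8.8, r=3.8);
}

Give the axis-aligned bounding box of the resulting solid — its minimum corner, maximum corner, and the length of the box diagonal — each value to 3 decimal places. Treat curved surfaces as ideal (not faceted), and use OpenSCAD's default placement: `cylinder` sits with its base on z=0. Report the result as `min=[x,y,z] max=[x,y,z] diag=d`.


A = translate([5.1, 3.6, -11.5]) cylinder(h=7.8, r=17) → bbox [-11.9,-13.4,-11.5] .. [22.1,20.6,-3.7]
B = cylinder(h=8.8, r=3.8) → bbox [-3.8,-3.8,0] .. [3.8,3.8,8.8]
lo = A.lo+B.lo = [-11.9-3.8, -13.4-3.8, -11.5+0] = [-15.700,-17.200,-11.500]
hi = A.hi+B.hi = [22.1+3.8, 20.6+3.8, -3.7+8.8] = [25.900,24.400,5.100]
diag = √(41.6²+41.6²+16.6²) = √3736.68 = 61.128

min=[-15.700,-17.200,-11.500] max=[25.900,24.400,5.100] diag=61.128


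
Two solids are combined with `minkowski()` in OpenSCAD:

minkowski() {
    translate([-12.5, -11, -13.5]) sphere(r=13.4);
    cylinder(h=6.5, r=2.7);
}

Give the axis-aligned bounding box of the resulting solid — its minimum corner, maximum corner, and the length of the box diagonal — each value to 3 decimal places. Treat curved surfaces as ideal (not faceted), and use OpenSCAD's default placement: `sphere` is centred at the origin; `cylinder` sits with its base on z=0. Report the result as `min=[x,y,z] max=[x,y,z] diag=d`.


A = translate([-12.5, -11, -13.5]) sphere(r=13.4) → bbox [-25.9,-24.4,-26.9] .. [0.9,2.4,-0.1]
B = cylinder(h=6.5, r=2.7) → bbox [-2.7,-2.7,0] .. [2.7,2.7,6.5]
lo = A.lo+B.lo = [-25.9-2.7, -24.4-2.7, -26.9+0] = [-28.600,-27.100,-26.900]
hi = A.hi+B.hi = [0.9+2.7, 2.4+2.7, -0.1+6.5] = [3.600,5.100,6.400]
diag = √(32.2²+32.2²+33.3²) = √3182.57 = 56.414

min=[-28.600,-27.100,-26.900] max=[3.600,5.100,6.400] diag=56.414


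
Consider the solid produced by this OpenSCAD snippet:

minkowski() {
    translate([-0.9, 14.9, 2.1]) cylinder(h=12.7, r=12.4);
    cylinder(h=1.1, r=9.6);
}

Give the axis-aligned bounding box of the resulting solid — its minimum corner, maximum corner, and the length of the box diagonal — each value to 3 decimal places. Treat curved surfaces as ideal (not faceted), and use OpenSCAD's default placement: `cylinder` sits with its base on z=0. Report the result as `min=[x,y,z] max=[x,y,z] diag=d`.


min=[-22.900,-7.100,2.100] max=[21.100,36.900,15.900] diag=63.737

A = translate([-0.9, 14.9, 2.1]) cylinder(h=12.7, r=12.4) → bbox [-13.3,2.5,2.1] .. [11.5,27.3,14.8]
B = cylinder(h=1.1, r=9.6) → bbox [-9.6,-9.6,0] .. [9.6,9.6,1.1]
lo = A.lo+B.lo = [-13.3-9.6, 2.5-9.6, 2.1+0] = [-22.900,-7.100,2.100]
hi = A.hi+B.hi = [11.5+9.6, 27.3+9.6, 14.8+1.1] = [21.100,36.900,15.900]
diag = √(44²+44²+13.8²) = √4062.44 = 63.737


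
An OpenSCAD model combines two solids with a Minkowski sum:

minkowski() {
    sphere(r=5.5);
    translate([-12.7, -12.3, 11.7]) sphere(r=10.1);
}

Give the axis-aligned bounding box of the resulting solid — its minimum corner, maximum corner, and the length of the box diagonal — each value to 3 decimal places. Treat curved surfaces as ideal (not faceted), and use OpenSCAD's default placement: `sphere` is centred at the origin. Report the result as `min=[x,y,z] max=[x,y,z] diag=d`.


A = translate([-12.7, -12.3, 11.7]) sphere(r=10.1) → bbox [-22.8,-22.4,1.6] .. [-2.6,-2.2,21.8]
B = sphere(r=5.5) → bbox [-5.5,-5.5,-5.5] .. [5.5,5.5,5.5]
lo = A.lo+B.lo = [-22.8-5.5, -22.4-5.5, 1.6-5.5] = [-28.300,-27.900,-3.900]
hi = A.hi+B.hi = [-2.6+5.5, -2.2+5.5, 21.8+5.5] = [2.900,3.300,27.300]
diag = √(31.2²+31.2²+31.2²) = √2920.32 = 54.040

min=[-28.300,-27.900,-3.900] max=[2.900,3.300,27.300] diag=54.040


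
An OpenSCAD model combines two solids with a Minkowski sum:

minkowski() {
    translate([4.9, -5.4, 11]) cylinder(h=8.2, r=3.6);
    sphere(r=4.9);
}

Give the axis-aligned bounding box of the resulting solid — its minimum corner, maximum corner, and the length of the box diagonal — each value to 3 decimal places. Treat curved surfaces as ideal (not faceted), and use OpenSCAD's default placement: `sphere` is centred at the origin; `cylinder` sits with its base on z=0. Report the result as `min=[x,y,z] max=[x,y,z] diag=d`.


min=[-3.600,-13.900,6.100] max=[13.400,3.100,24.100] diag=30.033

A = translate([4.9, -5.4, 11]) cylinder(h=8.2, r=3.6) → bbox [1.3,-9,11] .. [8.5,-1.8,19.2]
B = sphere(r=4.9) → bbox [-4.9,-4.9,-4.9] .. [4.9,4.9,4.9]
lo = A.lo+B.lo = [1.3-4.9, -9-4.9, 11-4.9] = [-3.600,-13.900,6.100]
hi = A.hi+B.hi = [8.5+4.9, -1.8+4.9, 19.2+4.9] = [13.400,3.100,24.100]
diag = √(17²+17²+18²) = √902 = 30.033


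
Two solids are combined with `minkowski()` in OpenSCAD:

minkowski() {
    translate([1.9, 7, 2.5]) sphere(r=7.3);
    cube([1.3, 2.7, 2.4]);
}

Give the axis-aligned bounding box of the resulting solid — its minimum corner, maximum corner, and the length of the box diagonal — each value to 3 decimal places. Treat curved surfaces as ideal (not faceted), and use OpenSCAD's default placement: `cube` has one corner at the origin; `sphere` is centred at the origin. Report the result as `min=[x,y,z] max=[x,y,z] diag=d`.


A = translate([1.9, 7, 2.5]) sphere(r=7.3) → bbox [-5.4,-0.3,-4.8] .. [9.2,14.3,9.8]
B = cube([1.3, 2.7, 2.4]) → bbox [0,0,0] .. [1.3,2.7,2.4]
lo = A.lo+B.lo = [-5.4+0, -0.3+0, -4.8+0] = [-5.400,-0.300,-4.800]
hi = A.hi+B.hi = [9.2+1.3, 14.3+2.7, 9.8+2.4] = [10.500,17.000,12.200]
diag = √(15.9²+17.3²+17²) = √841.1 = 29.002

min=[-5.400,-0.300,-4.800] max=[10.500,17.000,12.200] diag=29.002


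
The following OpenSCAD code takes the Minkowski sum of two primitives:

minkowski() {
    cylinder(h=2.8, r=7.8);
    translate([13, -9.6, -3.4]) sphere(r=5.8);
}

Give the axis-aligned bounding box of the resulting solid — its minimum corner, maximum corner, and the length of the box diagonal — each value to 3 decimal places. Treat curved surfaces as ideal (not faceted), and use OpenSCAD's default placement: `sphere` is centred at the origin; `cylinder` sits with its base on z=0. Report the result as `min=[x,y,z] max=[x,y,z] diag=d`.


A = translate([13, -9.6, -3.4]) sphere(r=5.8) → bbox [7.2,-15.4,-9.2] .. [18.8,-3.8,2.4]
B = cylinder(h=2.8, r=7.8) → bbox [-7.8,-7.8,0] .. [7.8,7.8,2.8]
lo = A.lo+B.lo = [7.2-7.8, -15.4-7.8, -9.2+0] = [-0.600,-23.200,-9.200]
hi = A.hi+B.hi = [18.8+7.8, -3.8+7.8, 2.4+2.8] = [26.600,4.000,5.200]
diag = √(27.2²+27.2²+14.4²) = √1687.04 = 41.074

min=[-0.600,-23.200,-9.200] max=[26.600,4.000,5.200] diag=41.074


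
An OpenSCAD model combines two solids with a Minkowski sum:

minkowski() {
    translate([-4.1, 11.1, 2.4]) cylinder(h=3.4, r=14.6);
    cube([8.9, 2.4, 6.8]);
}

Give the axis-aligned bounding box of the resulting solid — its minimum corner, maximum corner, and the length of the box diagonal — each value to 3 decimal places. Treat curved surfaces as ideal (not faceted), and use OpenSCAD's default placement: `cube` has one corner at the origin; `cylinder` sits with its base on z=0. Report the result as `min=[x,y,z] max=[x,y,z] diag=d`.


A = translate([-4.1, 11.1, 2.4]) cylinder(h=3.4, r=14.6) → bbox [-18.7,-3.5,2.4] .. [10.5,25.7,5.8]
B = cube([8.9, 2.4, 6.8]) → bbox [0,0,0] .. [8.9,2.4,6.8]
lo = A.lo+B.lo = [-18.7+0, -3.5+0, 2.4+0] = [-18.700,-3.500,2.400]
hi = A.hi+B.hi = [10.5+8.9, 25.7+2.4, 5.8+6.8] = [19.400,28.100,12.600]
diag = √(38.1²+31.6²+10.2²) = √2554.21 = 50.539

min=[-18.700,-3.500,2.400] max=[19.400,28.100,12.600] diag=50.539


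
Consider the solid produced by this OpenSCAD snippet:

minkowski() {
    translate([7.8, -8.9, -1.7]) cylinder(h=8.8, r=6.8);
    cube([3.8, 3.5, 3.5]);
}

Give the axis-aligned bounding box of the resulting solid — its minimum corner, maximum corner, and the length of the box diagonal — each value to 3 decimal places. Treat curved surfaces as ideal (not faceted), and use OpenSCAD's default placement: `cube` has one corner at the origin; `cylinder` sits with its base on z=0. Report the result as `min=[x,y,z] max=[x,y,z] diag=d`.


A = translate([7.8, -8.9, -1.7]) cylinder(h=8.8, r=6.8) → bbox [1,-15.7,-1.7] .. [14.6,-2.1,7.1]
B = cube([3.8, 3.5, 3.5]) → bbox [0,0,0] .. [3.8,3.5,3.5]
lo = A.lo+B.lo = [1+0, -15.7+0, -1.7+0] = [1.000,-15.700,-1.700]
hi = A.hi+B.hi = [14.6+3.8, -2.1+3.5, 7.1+3.5] = [18.400,1.400,10.600]
diag = √(17.4²+17.1²+12.3²) = √746.46 = 27.321

min=[1.000,-15.700,-1.700] max=[18.400,1.400,10.600] diag=27.321


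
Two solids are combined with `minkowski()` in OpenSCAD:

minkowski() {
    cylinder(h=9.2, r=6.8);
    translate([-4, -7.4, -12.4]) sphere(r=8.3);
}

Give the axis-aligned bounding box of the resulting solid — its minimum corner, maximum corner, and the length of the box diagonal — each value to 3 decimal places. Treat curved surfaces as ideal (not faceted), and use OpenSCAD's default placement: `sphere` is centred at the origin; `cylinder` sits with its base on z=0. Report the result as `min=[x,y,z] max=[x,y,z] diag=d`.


A = translate([-4, -7.4, -12.4]) sphere(r=8.3) → bbox [-12.3,-15.7,-20.7] .. [4.3,0.9,-4.1]
B = cylinder(h=9.2, r=6.8) → bbox [-6.8,-6.8,0] .. [6.8,6.8,9.2]
lo = A.lo+B.lo = [-12.3-6.8, -15.7-6.8, -20.7+0] = [-19.100,-22.500,-20.700]
hi = A.hi+B.hi = [4.3+6.8, 0.9+6.8, -4.1+9.2] = [11.100,7.700,5.100]
diag = √(30.2²+30.2²+25.8²) = √2489.72 = 49.897

min=[-19.100,-22.500,-20.700] max=[11.100,7.700,5.100] diag=49.897


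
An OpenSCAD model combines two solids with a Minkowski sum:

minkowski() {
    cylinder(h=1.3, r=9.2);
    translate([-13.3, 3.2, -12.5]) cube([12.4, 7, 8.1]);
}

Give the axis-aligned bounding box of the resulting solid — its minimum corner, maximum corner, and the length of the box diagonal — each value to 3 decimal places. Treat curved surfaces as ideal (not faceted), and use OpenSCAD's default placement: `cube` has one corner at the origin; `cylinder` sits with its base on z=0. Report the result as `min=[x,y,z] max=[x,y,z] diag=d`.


A = translate([-13.3, 3.2, -12.5]) cube([12.4, 7, 8.1]) → bbox [-13.3,3.2,-12.5] .. [-0.9,10.2,-4.4]
B = cylinder(h=1.3, r=9.2) → bbox [-9.2,-9.2,0] .. [9.2,9.2,1.3]
lo = A.lo+B.lo = [-13.3-9.2, 3.2-9.2, -12.5+0] = [-22.500,-6.000,-12.500]
hi = A.hi+B.hi = [-0.9+9.2, 10.2+9.2, -4.4+1.3] = [8.300,19.400,-3.100]
diag = √(30.8²+25.4²+9.4²) = √1682.16 = 41.014

min=[-22.500,-6.000,-12.500] max=[8.300,19.400,-3.100] diag=41.014
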